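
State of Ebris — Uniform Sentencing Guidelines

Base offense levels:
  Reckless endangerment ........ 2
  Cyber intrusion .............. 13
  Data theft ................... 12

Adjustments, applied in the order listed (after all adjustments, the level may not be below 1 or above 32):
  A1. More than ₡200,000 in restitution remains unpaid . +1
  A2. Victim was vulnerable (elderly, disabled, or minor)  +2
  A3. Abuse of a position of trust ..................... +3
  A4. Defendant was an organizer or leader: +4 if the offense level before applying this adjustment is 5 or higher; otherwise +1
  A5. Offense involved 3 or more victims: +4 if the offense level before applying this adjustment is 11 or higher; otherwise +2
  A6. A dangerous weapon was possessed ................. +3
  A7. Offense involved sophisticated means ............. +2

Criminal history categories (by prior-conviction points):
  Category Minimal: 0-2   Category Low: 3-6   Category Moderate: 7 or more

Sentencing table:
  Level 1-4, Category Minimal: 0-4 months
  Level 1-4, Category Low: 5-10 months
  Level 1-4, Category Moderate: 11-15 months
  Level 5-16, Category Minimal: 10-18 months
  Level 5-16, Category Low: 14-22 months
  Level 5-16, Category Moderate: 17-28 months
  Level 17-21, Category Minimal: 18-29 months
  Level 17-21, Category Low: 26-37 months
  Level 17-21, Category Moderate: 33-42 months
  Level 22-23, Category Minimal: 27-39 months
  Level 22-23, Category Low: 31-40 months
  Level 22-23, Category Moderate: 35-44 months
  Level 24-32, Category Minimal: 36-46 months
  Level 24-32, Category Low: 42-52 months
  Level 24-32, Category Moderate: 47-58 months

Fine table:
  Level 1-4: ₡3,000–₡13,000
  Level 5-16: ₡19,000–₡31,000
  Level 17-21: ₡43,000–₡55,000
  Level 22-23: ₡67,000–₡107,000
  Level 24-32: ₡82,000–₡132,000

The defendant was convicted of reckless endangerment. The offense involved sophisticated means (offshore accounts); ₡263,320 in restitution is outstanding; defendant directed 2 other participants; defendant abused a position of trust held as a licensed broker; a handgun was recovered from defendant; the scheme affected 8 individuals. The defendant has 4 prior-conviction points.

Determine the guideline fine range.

Base offense level for reckless endangerment: 2.
A1 applies: 2 + 1 = 3.
A2 does not apply.
A3 applies: 3 + 3 = 6.
A4 applies (level before this adjustment is 6 ≥ 5, so +4): 6 + 4 = 10.
A5 applies (level before this adjustment is 10 < 11, so +2): 10 + 2 = 12.
A6 applies: 12 + 3 = 15.
A7 applies: 15 + 2 = 17.
Final offense level: 17.
Level 17 falls in the 17-21 band.
Fine table: Level 17-21 → ₡43,000–₡55,000.

₡43,000–₡55,000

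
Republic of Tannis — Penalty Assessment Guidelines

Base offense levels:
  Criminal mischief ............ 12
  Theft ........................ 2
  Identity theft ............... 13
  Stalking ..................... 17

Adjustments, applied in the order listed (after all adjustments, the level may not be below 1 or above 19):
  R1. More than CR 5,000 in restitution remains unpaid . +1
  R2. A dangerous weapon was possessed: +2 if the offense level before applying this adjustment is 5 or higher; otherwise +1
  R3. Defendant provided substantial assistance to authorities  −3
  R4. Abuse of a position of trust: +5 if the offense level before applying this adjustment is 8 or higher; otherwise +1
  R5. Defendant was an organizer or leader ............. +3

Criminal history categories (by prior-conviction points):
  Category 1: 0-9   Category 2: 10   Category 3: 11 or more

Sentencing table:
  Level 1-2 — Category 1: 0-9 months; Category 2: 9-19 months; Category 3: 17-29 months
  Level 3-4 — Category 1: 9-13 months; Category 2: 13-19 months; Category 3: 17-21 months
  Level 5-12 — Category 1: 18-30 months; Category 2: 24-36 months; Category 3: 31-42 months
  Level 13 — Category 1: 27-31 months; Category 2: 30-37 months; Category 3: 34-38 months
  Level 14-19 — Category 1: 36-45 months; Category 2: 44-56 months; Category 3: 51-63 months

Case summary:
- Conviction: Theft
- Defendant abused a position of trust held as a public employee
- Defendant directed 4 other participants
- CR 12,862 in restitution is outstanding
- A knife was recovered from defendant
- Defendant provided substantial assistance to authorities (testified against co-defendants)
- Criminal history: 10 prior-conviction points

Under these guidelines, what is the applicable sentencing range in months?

Base offense level for theft: 2.
R1 applies: 2 + 1 = 3.
R2 applies (level before this adjustment is 3 < 5, so +1): 3 + 1 = 4.
R3 applies: 4 − 3 = 1.
R4 applies (level before this adjustment is 1 < 8, so +1): 1 + 1 = 2.
R5 applies: 2 + 3 = 5.
Final offense level: 5.
Criminal history: 10 prior points → Category 2 (10).
Level 5 falls in the 5-12 band.
Grid: Level 5-12 × Category 2 = 24-36 months.

24-36 months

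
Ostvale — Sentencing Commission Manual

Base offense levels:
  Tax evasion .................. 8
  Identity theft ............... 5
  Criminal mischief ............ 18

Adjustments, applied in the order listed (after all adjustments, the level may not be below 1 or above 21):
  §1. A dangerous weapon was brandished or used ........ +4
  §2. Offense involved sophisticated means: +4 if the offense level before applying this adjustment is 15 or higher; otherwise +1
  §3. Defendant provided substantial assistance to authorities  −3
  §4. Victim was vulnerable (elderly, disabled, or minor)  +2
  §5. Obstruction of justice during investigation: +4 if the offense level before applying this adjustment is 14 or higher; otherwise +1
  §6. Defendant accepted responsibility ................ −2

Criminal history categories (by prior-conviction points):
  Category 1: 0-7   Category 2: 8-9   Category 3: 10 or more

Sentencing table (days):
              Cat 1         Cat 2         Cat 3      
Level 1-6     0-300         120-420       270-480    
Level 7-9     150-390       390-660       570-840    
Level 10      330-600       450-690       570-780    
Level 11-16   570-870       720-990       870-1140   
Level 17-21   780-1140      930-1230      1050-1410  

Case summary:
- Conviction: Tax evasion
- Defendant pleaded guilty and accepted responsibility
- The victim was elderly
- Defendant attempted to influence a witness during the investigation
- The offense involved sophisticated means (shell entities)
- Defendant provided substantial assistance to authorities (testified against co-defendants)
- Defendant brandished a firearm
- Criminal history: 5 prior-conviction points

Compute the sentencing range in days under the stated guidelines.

Base offense level for tax evasion: 8.
§1 applies: 8 + 4 = 12.
§2 applies (level before this adjustment is 12 < 15, so +1): 12 + 1 = 13.
§3 applies: 13 − 3 = 10.
§4 applies: 10 + 2 = 12.
§5 applies (level before this adjustment is 12 < 14, so +1): 12 + 1 = 13.
§6 applies: 13 − 2 = 11.
Final offense level: 11.
Criminal history: 5 prior points → Category 1 (0-7).
Level 11 falls in the 11-16 band.
Grid: Level 11-16 × Category 1 = 570-870 days.

570-870 days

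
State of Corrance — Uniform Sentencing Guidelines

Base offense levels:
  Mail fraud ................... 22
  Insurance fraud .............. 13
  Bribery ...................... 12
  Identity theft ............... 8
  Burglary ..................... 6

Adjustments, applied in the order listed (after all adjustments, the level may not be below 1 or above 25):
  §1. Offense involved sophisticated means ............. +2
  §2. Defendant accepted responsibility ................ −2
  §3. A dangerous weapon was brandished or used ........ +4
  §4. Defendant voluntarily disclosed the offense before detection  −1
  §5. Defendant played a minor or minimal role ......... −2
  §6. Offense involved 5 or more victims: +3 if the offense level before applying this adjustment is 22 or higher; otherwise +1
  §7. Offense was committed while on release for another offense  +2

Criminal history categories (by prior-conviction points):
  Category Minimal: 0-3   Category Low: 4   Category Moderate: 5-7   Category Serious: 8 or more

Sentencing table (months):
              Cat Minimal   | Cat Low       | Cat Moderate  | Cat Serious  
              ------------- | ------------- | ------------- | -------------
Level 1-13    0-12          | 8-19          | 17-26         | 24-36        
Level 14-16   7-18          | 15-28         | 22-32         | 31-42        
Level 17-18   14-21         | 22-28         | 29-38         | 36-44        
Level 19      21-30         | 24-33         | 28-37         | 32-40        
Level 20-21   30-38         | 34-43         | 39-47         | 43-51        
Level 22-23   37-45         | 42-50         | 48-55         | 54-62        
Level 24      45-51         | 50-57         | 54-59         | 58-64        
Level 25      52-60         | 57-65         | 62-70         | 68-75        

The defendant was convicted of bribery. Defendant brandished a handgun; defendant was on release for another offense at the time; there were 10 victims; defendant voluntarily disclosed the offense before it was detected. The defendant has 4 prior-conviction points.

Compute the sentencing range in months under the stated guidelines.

Base offense level for bribery: 12.
§3 applies: 12 + 4 = 16.
§4 applies: 16 − 1 = 15.
§5 does not apply.
§6 applies (level before this adjustment is 15 < 22, so +1): 15 + 1 = 16.
§7 applies: 16 + 2 = 18.
Final offense level: 18.
Criminal history: 4 prior points → Category Low (4).
Level 18 falls in the 17-18 band.
Grid: Level 17-18 × Category Low = 22-28 months.

22-28 months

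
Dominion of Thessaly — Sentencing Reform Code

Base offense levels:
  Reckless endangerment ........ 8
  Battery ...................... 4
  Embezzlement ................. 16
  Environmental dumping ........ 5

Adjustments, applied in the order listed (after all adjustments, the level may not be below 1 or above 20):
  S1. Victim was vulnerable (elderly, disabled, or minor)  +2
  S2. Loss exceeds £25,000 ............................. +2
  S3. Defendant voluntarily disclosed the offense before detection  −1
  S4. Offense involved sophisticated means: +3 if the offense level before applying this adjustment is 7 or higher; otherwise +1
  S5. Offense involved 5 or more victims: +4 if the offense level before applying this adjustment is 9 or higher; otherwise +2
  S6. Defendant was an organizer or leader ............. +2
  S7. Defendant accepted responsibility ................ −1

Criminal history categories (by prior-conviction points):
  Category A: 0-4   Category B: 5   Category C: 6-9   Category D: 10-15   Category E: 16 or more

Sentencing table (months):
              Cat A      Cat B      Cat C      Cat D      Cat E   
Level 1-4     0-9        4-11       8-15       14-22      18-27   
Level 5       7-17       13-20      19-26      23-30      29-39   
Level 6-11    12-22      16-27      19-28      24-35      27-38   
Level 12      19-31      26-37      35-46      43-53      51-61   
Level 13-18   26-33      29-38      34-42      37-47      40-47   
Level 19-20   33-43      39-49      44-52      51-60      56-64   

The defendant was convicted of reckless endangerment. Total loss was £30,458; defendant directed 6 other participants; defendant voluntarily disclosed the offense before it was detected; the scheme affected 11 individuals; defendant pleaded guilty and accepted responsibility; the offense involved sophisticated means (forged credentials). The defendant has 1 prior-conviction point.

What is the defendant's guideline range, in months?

Base offense level for reckless endangerment: 8.
S2 applies: 8 + 2 = 10.
S3 applies: 10 − 1 = 9.
S4 applies (level before this adjustment is 9 ≥ 7, so +3): 9 + 3 = 12.
S5 applies (level before this adjustment is 12 ≥ 9, so +4): 12 + 4 = 16.
S6 applies: 16 + 2 = 18.
S7 applies: 18 − 1 = 17.
Final offense level: 17.
Criminal history: 1 prior point → Category A (0-4).
Level 17 falls in the 13-18 band.
Grid: Level 13-18 × Category A = 26-33 months.

26-33 months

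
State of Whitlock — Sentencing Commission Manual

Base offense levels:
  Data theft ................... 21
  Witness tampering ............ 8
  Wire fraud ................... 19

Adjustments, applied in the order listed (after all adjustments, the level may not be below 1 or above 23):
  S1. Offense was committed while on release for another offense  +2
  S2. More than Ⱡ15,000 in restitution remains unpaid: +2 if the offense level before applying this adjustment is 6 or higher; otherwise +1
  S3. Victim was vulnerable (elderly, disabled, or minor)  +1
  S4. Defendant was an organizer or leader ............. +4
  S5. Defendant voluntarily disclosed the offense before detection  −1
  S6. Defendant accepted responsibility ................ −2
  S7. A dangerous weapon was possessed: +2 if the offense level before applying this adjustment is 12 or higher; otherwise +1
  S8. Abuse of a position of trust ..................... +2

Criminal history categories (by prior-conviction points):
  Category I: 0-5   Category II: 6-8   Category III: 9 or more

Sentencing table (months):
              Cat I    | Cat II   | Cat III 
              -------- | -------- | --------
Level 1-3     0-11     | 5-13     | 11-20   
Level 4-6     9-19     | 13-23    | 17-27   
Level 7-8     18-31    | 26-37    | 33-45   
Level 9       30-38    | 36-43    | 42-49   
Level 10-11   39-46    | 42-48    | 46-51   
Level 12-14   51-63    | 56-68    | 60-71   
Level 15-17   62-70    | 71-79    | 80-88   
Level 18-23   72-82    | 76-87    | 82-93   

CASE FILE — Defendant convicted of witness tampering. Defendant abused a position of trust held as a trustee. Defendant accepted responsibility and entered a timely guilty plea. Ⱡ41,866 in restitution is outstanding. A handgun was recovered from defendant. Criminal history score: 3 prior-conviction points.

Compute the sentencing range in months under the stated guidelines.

Base offense level for witness tampering: 8.
S1 does not apply.
S2 applies (level before this adjustment is 8 ≥ 6, so +2): 8 + 2 = 10.
S4 does not apply.
S5 does not apply.
S6 applies: 10 − 2 = 8.
S7 applies (level before this adjustment is 8 < 12, so +1): 8 + 1 = 9.
S8 applies: 9 + 2 = 11.
Final offense level: 11.
Criminal history: 3 prior points → Category I (0-5).
Level 11 falls in the 10-11 band.
Grid: Level 10-11 × Category I = 39-46 months.

39-46 months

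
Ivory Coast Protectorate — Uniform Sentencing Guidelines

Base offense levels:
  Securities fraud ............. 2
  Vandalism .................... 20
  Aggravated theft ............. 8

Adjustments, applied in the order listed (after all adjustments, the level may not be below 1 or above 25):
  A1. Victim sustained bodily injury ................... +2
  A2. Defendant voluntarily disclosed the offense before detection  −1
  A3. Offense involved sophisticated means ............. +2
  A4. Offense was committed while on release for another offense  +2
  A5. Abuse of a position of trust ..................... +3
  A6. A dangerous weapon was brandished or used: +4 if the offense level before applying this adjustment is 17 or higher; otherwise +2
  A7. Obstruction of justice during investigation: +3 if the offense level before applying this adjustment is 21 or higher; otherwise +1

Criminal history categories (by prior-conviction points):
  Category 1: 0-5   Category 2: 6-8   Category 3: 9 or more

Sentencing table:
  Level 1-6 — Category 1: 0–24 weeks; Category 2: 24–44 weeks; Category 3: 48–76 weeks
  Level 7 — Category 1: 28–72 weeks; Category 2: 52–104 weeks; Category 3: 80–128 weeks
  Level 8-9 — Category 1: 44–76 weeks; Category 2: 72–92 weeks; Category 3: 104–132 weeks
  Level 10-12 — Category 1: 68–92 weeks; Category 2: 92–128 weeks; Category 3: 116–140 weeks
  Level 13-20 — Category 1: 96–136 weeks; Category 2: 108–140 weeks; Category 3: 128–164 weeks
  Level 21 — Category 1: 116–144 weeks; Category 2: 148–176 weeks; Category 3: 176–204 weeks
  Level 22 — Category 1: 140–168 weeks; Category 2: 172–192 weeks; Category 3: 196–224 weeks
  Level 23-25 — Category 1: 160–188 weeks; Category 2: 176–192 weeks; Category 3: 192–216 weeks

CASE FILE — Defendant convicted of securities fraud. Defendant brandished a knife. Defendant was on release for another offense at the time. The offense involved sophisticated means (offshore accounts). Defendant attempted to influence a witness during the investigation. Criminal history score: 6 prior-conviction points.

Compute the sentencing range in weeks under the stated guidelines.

Base offense level for securities fraud: 2.
A2 does not apply.
A3 applies: 2 + 2 = 4.
A4 applies: 4 + 2 = 6.
A6 applies (level before this adjustment is 6 < 17, so +2): 6 + 2 = 8.
A7 applies (level before this adjustment is 8 < 21, so +1): 8 + 1 = 9.
Final offense level: 9.
Criminal history: 6 prior points → Category 2 (6-8).
Level 9 falls in the 8-9 band.
Grid: Level 8-9 × Category 2 = 72-92 weeks.

72-92 weeks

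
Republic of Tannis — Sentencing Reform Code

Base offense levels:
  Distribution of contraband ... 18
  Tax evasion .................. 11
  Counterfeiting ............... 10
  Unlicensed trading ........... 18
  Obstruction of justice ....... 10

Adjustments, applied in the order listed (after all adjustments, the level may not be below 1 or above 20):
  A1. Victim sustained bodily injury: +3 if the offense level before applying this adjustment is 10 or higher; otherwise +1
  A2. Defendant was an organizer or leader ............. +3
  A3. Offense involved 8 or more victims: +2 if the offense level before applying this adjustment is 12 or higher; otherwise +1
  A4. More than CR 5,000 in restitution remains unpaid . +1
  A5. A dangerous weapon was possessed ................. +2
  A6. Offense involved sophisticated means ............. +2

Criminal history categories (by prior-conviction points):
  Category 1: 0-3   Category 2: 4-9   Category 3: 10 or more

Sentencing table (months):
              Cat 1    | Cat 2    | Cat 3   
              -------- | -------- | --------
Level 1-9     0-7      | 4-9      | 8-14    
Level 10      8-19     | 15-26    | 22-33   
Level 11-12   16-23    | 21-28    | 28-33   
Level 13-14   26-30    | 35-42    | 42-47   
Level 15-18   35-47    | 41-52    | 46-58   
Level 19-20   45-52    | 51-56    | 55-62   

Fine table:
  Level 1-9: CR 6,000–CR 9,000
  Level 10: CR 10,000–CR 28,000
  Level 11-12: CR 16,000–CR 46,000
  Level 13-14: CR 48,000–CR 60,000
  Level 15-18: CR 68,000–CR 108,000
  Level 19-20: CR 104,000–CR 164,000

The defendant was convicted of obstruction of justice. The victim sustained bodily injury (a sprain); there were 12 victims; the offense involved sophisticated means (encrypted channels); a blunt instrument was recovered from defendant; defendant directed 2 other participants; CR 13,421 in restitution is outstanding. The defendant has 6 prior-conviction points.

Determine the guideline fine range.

CR 104,000–CR 164,000

Base offense level for obstruction of justice: 10.
A1 applies (level before this adjustment is 10 ≥ 10, so +3): 10 + 3 = 13.
A2 applies: 13 + 3 = 16.
A3 applies (level before this adjustment is 16 ≥ 12, so +2): 16 + 2 = 18.
A4 applies: 18 + 1 = 19.
A5 applies: 19 + 2 = 21.
A6 applies: 21 + 2 = 23.
Level 23 exceeds the maximum of 20; capped at 20.
Final offense level: 20.
Level 20 falls in the 19-20 band.
Fine table: Level 19-20 → CR 104,000–CR 164,000.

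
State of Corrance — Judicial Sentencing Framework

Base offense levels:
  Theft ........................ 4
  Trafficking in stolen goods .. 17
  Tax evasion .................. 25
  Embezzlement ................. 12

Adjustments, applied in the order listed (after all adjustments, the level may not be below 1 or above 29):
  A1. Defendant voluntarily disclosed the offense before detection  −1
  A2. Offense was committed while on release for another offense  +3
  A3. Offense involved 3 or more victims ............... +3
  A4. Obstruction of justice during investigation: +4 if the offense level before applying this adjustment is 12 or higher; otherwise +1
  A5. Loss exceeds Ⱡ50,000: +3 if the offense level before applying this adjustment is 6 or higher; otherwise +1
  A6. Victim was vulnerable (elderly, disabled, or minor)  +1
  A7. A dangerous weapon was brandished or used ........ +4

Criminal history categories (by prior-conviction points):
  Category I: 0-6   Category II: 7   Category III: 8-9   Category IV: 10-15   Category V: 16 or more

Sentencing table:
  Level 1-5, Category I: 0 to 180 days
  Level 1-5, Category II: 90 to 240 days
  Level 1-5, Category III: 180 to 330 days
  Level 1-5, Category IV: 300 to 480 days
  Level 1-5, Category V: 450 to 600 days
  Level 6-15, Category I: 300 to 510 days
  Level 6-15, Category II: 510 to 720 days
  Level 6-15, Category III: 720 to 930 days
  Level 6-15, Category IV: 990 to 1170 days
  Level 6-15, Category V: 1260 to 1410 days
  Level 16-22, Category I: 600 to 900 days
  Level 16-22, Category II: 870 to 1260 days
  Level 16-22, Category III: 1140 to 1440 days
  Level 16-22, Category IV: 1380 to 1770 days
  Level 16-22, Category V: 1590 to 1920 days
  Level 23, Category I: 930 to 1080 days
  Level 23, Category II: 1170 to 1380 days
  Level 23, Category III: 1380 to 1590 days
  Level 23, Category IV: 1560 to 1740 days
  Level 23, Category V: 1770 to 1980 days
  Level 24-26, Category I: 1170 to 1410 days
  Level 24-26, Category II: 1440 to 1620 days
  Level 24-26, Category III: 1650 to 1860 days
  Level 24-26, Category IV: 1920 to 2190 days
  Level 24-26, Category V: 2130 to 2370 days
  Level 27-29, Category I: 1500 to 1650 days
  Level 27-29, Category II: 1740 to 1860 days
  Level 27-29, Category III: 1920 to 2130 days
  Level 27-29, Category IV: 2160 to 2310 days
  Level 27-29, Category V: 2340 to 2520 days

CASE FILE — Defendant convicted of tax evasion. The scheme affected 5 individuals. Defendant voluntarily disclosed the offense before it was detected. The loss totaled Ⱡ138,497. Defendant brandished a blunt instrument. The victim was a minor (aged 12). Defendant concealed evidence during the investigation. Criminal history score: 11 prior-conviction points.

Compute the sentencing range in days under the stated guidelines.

Base offense level for tax evasion: 25.
A1 applies: 25 − 1 = 24.
A2 does not apply.
A3 applies: 24 + 3 = 27.
A4 applies (level before this adjustment is 27 ≥ 12, so +4): 27 + 4 = 31.
A5 applies (level before this adjustment is 31 ≥ 6, so +3): 31 + 3 = 34.
A6 applies: 34 + 1 = 35.
A7 applies: 35 + 4 = 39.
Level 39 exceeds the maximum of 29; capped at 29.
Final offense level: 29.
Criminal history: 11 prior points → Category IV (10-15).
Level 29 falls in the 27-29 band.
Grid: Level 27-29 × Category IV = 2160-2310 days.

2160-2310 days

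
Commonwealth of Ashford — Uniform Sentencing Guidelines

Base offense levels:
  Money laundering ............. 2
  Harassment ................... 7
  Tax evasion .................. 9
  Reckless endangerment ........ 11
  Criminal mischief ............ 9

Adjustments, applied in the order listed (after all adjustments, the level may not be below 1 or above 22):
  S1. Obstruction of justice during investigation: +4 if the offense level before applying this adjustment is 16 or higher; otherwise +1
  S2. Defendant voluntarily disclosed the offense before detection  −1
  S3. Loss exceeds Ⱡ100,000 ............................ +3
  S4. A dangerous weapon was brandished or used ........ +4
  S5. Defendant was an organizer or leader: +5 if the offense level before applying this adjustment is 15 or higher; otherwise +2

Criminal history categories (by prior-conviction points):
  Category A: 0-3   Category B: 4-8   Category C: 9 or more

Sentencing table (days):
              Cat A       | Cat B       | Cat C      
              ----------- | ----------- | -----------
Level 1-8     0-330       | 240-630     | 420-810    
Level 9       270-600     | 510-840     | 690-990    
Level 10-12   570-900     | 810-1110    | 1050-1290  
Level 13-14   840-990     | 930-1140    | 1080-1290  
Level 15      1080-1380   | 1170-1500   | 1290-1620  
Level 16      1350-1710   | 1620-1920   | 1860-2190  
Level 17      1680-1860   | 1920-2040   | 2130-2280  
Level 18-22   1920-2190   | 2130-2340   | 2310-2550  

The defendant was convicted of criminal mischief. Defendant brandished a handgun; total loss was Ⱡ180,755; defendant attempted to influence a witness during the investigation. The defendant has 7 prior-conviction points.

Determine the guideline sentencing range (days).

Base offense level for criminal mischief: 9.
S1 applies (level before this adjustment is 9 < 16, so +1): 9 + 1 = 10.
S2 does not apply.
S3 applies: 10 + 3 = 13.
S4 applies: 13 + 4 = 17.
S5 does not apply.
Final offense level: 17.
Criminal history: 7 prior points → Category B (4-8).
Level 17 falls in the 17 band.
Grid: Level 17 × Category B = 1920-2040 days.

1920-2040 days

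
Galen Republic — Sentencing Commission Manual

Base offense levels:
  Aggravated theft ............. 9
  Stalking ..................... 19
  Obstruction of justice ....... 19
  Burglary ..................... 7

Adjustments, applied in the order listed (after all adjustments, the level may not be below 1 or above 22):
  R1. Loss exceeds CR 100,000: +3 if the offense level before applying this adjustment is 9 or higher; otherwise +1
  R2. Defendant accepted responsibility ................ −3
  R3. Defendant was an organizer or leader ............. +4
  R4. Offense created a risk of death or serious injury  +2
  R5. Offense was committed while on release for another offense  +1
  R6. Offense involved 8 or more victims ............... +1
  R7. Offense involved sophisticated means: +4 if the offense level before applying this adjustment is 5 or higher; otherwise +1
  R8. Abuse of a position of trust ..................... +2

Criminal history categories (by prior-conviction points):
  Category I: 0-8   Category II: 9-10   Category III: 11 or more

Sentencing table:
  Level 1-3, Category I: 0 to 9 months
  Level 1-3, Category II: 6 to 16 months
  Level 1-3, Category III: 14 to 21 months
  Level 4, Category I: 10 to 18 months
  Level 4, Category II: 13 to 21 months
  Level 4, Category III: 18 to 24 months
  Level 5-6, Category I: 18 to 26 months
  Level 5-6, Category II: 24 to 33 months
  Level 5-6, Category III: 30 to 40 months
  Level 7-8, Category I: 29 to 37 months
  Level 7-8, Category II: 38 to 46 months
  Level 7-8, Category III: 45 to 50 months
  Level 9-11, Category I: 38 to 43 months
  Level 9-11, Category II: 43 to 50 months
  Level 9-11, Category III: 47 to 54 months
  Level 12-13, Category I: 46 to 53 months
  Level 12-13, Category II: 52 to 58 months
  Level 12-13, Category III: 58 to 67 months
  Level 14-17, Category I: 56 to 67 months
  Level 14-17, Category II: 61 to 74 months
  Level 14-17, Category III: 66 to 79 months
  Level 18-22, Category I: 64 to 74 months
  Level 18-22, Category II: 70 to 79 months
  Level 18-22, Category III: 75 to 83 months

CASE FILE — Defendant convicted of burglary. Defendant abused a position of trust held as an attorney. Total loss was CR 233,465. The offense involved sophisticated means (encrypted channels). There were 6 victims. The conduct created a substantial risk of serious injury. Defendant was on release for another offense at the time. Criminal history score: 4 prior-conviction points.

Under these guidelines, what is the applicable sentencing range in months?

Base offense level for burglary: 7.
R1 applies (level before this adjustment is 7 < 9, so +1): 7 + 1 = 8.
R4 applies: 8 + 2 = 10.
R5 applies: 10 + 1 = 11.
R7 applies (level before this adjustment is 11 ≥ 5, so +4): 11 + 4 = 15.
R8 applies: 15 + 2 = 17.
Final offense level: 17.
Criminal history: 4 prior points → Category I (0-8).
Level 17 falls in the 14-17 band.
Grid: Level 14-17 × Category I = 56-67 months.

56-67 months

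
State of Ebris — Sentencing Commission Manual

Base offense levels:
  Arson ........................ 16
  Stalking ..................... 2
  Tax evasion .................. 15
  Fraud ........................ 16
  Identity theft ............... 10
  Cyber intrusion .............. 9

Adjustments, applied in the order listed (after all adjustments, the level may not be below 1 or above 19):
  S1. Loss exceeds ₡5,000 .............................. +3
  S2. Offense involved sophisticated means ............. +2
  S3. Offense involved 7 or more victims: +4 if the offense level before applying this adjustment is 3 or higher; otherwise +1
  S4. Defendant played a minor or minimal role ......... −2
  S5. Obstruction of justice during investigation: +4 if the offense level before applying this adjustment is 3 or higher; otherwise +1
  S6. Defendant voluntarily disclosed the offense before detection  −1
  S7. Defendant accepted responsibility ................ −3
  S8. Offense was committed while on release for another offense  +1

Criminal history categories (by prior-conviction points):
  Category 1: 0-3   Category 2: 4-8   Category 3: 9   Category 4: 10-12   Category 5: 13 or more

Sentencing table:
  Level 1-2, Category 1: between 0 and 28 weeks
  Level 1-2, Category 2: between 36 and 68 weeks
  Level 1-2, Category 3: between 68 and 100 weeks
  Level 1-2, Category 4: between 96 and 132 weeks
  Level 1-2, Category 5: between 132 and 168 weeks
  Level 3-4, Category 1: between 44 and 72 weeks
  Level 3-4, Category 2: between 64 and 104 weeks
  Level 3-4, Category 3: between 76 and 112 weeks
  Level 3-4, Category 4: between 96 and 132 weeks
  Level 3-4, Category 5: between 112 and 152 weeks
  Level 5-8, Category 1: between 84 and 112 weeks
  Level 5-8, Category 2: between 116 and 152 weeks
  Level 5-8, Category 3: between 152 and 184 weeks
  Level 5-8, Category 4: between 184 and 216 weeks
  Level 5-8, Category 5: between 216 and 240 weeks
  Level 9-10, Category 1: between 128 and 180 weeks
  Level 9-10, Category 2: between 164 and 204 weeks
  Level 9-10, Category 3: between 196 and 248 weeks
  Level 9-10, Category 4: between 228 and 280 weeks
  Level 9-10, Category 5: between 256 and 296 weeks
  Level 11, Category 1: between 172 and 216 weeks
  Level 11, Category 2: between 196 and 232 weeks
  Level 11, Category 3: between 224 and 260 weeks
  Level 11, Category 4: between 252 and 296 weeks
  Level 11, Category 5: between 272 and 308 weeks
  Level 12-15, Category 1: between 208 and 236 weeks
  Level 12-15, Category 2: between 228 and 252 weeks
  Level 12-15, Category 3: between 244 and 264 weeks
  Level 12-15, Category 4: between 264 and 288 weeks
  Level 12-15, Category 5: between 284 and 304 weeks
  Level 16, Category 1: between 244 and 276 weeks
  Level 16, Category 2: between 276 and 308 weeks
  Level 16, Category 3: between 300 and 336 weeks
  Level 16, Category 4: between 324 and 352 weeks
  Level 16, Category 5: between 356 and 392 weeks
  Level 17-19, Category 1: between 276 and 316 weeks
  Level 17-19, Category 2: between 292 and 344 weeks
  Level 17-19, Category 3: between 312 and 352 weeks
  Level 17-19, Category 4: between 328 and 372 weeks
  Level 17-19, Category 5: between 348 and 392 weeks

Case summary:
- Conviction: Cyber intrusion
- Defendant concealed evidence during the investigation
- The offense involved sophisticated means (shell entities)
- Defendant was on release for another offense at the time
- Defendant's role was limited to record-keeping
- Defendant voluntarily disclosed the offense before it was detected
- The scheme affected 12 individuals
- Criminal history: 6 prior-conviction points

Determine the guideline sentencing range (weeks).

Base offense level for cyber intrusion: 9.
S1 does not apply.
S2 applies: 9 + 2 = 11.
S3 applies (level before this adjustment is 11 ≥ 3, so +4): 11 + 4 = 15.
S4 applies: 15 − 2 = 13.
S5 applies (level before this adjustment is 13 ≥ 3, so +4): 13 + 4 = 17.
S6 applies: 17 − 1 = 16.
S7 does not apply.
S8 applies: 16 + 1 = 17.
Final offense level: 17.
Criminal history: 6 prior points → Category 2 (4-8).
Level 17 falls in the 17-19 band.
Grid: Level 17-19 × Category 2 = 292-344 weeks.

292-344 weeks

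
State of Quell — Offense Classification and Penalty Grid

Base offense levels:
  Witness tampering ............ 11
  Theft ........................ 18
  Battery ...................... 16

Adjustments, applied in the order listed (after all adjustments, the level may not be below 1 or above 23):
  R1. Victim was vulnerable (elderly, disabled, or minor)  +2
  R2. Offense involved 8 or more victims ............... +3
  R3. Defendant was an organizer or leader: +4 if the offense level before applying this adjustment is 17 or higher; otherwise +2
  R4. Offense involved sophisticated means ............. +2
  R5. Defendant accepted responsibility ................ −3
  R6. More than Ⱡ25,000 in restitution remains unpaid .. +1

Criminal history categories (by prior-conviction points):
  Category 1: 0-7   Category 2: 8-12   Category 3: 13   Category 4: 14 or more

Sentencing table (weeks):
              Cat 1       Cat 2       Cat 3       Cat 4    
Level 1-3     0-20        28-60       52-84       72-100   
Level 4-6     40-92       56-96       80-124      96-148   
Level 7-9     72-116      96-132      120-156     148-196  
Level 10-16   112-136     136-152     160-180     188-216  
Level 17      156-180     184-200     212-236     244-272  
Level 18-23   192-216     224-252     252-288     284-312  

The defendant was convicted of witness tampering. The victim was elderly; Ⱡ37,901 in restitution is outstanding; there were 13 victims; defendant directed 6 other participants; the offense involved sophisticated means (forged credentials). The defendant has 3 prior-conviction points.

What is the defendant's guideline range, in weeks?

Base offense level for witness tampering: 11.
R1 applies: 11 + 2 = 13.
R2 applies: 13 + 3 = 16.
R3 applies (level before this adjustment is 16 < 17, so +2): 16 + 2 = 18.
R4 applies: 18 + 2 = 20.
R6 applies: 20 + 1 = 21.
Final offense level: 21.
Criminal history: 3 prior points → Category 1 (0-7).
Level 21 falls in the 18-23 band.
Grid: Level 18-23 × Category 1 = 192-216 weeks.

192-216 weeks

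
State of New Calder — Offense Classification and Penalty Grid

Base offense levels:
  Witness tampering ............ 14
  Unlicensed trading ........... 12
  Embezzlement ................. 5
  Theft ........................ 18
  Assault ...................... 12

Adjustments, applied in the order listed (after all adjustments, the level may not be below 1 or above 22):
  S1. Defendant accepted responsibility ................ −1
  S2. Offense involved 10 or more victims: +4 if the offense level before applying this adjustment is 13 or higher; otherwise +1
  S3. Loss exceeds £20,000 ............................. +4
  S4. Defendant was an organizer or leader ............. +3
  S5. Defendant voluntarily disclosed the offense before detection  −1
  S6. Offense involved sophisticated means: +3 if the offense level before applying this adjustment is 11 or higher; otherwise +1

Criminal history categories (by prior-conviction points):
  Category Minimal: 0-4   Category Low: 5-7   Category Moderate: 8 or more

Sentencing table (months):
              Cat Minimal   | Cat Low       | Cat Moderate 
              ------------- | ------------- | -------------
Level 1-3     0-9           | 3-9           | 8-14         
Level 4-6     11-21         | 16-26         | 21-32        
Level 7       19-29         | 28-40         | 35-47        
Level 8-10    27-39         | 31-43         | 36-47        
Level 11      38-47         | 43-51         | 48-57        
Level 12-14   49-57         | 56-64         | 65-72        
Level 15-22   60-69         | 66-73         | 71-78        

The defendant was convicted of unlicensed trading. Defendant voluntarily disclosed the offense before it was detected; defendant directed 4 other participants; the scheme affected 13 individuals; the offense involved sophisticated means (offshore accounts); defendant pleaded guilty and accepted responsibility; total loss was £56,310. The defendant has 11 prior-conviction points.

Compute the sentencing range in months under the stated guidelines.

71-78 months

Base offense level for unlicensed trading: 12.
S1 applies: 12 − 1 = 11.
S2 applies (level before this adjustment is 11 < 13, so +1): 11 + 1 = 12.
S3 applies: 12 + 4 = 16.
S4 applies: 16 + 3 = 19.
S5 applies: 19 − 1 = 18.
S6 applies (level before this adjustment is 18 ≥ 11, so +3): 18 + 3 = 21.
Final offense level: 21.
Criminal history: 11 prior points → Category Moderate (8+).
Level 21 falls in the 15-22 band.
Grid: Level 15-22 × Category Moderate = 71-78 months.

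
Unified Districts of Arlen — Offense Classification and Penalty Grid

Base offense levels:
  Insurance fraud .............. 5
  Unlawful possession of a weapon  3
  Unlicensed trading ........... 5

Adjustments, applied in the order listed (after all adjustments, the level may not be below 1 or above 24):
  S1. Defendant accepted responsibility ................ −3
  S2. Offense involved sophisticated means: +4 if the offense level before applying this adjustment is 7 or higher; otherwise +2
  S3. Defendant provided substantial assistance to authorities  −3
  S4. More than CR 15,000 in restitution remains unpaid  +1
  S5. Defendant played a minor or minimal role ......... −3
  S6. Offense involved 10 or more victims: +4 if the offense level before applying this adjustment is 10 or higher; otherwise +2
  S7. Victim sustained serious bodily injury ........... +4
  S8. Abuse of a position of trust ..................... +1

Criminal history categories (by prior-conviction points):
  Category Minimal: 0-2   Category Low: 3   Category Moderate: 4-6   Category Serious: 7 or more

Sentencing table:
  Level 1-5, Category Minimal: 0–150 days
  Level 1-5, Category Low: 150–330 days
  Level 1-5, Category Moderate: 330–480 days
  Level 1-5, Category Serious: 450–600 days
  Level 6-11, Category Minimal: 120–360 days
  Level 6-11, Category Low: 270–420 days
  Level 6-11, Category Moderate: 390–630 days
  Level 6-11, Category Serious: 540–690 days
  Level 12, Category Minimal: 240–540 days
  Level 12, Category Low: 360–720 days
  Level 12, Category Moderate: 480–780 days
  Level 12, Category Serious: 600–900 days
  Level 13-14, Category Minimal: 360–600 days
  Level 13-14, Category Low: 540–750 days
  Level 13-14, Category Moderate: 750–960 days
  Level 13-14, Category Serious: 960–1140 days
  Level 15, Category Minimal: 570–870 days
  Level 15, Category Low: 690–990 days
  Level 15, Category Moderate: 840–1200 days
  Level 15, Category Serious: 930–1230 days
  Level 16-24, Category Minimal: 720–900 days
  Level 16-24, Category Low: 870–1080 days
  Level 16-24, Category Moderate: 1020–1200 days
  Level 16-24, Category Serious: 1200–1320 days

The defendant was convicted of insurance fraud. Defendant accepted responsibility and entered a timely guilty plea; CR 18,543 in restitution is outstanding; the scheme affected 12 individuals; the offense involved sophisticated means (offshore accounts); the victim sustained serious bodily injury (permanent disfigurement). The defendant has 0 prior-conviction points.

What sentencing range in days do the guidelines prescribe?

Base offense level for insurance fraud: 5.
S1 applies: 5 − 3 = 2.
S2 applies (level before this adjustment is 2 < 7, so +2): 2 + 2 = 4.
S4 applies: 4 + 1 = 5.
S5 does not apply.
S6 applies (level before this adjustment is 5 < 10, so +2): 5 + 2 = 7.
S7 applies: 7 + 4 = 11.
S8 does not apply.
Final offense level: 11.
Criminal history: 0 prior points → Category Minimal (0-2).
Level 11 falls in the 6-11 band.
Grid: Level 6-11 × Category Minimal = 120-360 days.

120-360 days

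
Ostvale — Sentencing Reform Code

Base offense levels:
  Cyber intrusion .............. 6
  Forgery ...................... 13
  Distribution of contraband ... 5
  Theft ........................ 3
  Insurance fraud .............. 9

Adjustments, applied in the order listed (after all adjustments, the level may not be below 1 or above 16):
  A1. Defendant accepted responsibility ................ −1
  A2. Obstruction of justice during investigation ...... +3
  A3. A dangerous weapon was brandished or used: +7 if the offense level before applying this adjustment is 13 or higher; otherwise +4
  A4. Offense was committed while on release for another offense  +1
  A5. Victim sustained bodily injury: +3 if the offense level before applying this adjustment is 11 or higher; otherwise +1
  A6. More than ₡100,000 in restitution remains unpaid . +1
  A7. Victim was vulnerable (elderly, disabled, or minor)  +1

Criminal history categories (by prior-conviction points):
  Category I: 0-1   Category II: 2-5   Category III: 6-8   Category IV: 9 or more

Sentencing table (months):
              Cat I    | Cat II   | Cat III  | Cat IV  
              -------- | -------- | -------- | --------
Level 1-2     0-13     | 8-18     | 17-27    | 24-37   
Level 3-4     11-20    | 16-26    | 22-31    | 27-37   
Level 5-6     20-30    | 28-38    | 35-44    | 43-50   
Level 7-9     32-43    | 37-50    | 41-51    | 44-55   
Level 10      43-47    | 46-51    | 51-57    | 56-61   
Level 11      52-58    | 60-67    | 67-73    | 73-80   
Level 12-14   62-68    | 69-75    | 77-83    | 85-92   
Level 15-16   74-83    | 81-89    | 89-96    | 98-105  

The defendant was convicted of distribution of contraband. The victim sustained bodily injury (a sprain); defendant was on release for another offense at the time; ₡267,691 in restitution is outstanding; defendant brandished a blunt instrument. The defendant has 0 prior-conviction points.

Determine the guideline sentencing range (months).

62-68 months

Base offense level for distribution of contraband: 5.
A1 does not apply.
A3 applies (level before this adjustment is 5 < 13, so +4): 5 + 4 = 9.
A4 applies: 9 + 1 = 10.
A5 applies (level before this adjustment is 10 < 11, so +1): 10 + 1 = 11.
A6 applies: 11 + 1 = 12.
A7 does not apply.
Final offense level: 12.
Criminal history: 0 prior points → Category I (0-1).
Level 12 falls in the 12-14 band.
Grid: Level 12-14 × Category I = 62-68 months.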